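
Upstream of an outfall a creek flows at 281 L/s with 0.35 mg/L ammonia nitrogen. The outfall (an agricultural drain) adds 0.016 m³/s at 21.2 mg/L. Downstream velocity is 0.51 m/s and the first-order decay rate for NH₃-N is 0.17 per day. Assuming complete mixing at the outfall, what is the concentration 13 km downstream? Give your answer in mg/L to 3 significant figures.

1.40 mg/L

281 L/s = 0.281 m³/s.
After complete mixing, C₀ = (0.016·21.2 + 0.281·0.35) / 0.297 = 1.473 mg/L.
Travel time t = 1.3e+04 m / 0.51 m/s = 2.549e+04 s = 0.295 d.
C = 1.473·exp(−0.17·0.295) = 1.473·0.9511 = 1.401 mg/L.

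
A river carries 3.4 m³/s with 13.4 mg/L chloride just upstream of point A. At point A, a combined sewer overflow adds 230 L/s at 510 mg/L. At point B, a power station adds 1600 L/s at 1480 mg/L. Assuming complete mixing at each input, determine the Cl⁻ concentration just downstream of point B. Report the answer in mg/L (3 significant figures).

230 L/s = 0.23 m³/s.
After input A: C = (3.4·13.4 + 0.23·510) / 3.63 = 44.87 mg/L.
1600 L/s = 1.6 m³/s.
After input B: C = (3.63·44.87 + 1.6·1480) / 5.23 = 483.9 mg/L.

484 mg/L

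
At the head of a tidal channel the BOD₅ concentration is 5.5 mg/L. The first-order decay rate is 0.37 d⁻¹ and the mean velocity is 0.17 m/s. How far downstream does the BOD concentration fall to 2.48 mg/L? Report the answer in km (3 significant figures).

31.6 km

From C = C₀·e^(−kt), t = ln(C₀/C)/k = ln(5.5/2.48)/0.37 = 0.7965/0.37 = 2.153 d.
Distance = v·t = 0.17 m/s × 1.86e+05 s = 3.162e+04 m = 31.62 km.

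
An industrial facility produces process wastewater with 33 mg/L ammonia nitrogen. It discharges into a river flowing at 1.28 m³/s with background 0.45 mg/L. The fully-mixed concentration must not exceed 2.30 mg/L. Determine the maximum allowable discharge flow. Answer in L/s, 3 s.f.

Mass balance at complete mixing: C_std·(Q_w + Q_r) = Q_w·C_e + Q_r·C_b.
Rearranging, Q_w = Q_r·(C_std − C_b)/(C_e − C_std) = 1.28·(2.3 − 0.45) / (33 − 2.3) = 0.07713 m³/s.
= 77.13 L/s.

77.1 L/s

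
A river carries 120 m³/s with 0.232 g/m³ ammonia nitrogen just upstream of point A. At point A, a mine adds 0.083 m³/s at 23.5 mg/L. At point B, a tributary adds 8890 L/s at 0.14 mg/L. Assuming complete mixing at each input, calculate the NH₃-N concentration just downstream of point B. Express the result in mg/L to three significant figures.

After input A: C = (120·0.232 + 0.083·23.5) / 120.1 = 0.2481 mg/L.
8890 L/s = 8.89 m³/s.
After input B: C = (120.1·0.2481 + 8.89·0.14) / 129 = 0.2406 mg/L.

0.241 mg/L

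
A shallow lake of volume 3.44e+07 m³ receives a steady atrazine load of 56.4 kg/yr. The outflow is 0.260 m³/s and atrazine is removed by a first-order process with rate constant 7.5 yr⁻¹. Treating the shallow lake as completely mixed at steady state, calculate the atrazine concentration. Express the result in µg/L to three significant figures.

0.212 µg/L

Outflow Q = 0.260 m³/s × 3.156e+07 s/yr = 8.205e+06 m³/yr.
Steady-state CSTR mass balance: W = Q·C + k·V·C, so C = W/(Q + kV).
Q + kV = 8.205e+06 + 7.5·3.44e+07 = 2.662e+08 m³/yr.
C = 56.4/2.662e+08 = 2.119e-07 kg/m³ = 0.0002119 mg/L = 0.2119 µg/L.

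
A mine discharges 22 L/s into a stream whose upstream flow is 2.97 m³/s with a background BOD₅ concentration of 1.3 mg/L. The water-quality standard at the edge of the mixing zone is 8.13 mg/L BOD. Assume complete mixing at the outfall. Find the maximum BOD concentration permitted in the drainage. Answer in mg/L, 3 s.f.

22 L/s = 0.022 m³/s.
Mass balance: 8.13·2.992 = 0.022·Cₑ + 2.97·1.3.
Cₑ = (24.32 − 3.861) / 0.022 = 930.2 mg/L.

930 mg/L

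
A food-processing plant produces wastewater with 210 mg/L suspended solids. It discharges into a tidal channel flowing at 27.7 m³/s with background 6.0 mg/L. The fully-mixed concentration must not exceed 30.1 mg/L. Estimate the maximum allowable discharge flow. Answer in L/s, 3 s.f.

Mass balance at complete mixing: C_std·(Q_w + Q_r) = Q_w·C_e + Q_r·C_b.
Rearranging, Q_w = Q_r·(C_std − C_b)/(C_e − C_std) = 27.7·(30.1 − 6) / (210 − 30.1) = 3.711 m³/s.
= 3711 L/s.

3710 L/s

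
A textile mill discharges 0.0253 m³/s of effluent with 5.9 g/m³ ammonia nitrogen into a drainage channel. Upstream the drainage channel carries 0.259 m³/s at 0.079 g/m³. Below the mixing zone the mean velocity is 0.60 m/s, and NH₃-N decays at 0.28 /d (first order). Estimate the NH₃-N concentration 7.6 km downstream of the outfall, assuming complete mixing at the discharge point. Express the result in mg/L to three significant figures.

0.573 mg/L

After complete mixing, C₀ = (0.0253·5.9 + 0.259·0.079) / 0.2843 = 0.597 mg/L.
Travel time t = 7600 m / 0.60 m/s = 1.267e+04 s = 0.1466 d.
C = 0.597·exp(−0.28·0.1466) = 0.597·0.9598 = 0.573 mg/L.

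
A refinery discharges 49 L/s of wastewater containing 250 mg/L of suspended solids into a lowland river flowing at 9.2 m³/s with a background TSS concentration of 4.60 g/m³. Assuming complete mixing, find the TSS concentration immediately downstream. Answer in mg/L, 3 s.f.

49 L/s = 0.049 m³/s.
Conservation of mass across the mixing zone: C = (0.049·250 + 9.2·4.6) / (0.049 + 9.2) = 54.57/9.249 = 5.9 mg/L.

5.90 mg/L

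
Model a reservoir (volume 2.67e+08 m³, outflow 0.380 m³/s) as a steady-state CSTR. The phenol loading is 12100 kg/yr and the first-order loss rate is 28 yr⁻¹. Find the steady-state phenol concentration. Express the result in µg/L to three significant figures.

Outflow Q = 0.380 m³/s × 3.156e+07 s/yr = 1.199e+07 m³/yr.
Steady-state CSTR mass balance: W = Q·C + k·V·C, so C = W/(Q + kV).
Q + kV = 1.199e+07 + 28·2.67e+08 = 7.488e+09 m³/yr.
C = 12100/7.488e+09 = 1.616e-06 kg/m³ = 0.001616 mg/L = 1.616 µg/L.

1.62 µg/L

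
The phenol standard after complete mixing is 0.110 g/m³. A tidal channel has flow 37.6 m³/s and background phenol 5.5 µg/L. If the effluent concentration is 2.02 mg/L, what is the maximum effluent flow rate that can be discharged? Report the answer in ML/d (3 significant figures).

5.5 µg/L = 0.0055 mg/L.
Mass balance at complete mixing: C_std·(Q_w + Q_r) = Q_w·C_e + Q_r·C_b.
Rearranging, Q_w = Q_r·(C_std − C_b)/(C_e − C_std) = 37.6·(0.11 − 0.0055) / (2.02 − 0.11) = 2.057 m³/s.
= 177.7 ML/d.

178 ML/d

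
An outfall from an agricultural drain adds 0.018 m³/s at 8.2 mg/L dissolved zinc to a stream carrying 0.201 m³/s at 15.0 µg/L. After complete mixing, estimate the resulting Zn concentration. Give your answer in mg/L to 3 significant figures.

15.0 µg/L = 0.015 mg/L.
Flow-weighted mixing gives C = (0.018·8.2 + 0.201·0.015) / (0.018 + 0.201) = 0.1506/0.219 = 0.6877 mg/L.

0.688 mg/L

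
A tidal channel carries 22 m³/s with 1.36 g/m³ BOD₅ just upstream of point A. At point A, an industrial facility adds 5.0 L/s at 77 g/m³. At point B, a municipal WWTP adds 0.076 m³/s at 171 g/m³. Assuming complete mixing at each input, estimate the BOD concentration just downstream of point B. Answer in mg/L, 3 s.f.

1.96 mg/L

5.0 L/s = 0.005 m³/s.
After input A: C = (22·1.36 + 0.005·77) / 22 = 1.377 mg/L.
After input B: C = (22·1.377 + 0.076·171) / 22.08 = 1.961 mg/L.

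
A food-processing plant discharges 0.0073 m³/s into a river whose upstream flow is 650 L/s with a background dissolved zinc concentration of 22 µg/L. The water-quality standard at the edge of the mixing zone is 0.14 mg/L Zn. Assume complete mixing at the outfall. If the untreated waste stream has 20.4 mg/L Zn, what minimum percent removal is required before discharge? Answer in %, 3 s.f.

650 L/s = 0.65 m³/s.
22 µg/L = 0.022 mg/L.
Mass balance: 0.14·0.6573 = 0.0073·Cₑ + 0.65·0.022.
Cₑ = (0.09202 − 0.0143) / 0.0073 = 10.65 mg/L.
Required removal = 1 − 10.65/20.4 = 47.81 %.

47.8 %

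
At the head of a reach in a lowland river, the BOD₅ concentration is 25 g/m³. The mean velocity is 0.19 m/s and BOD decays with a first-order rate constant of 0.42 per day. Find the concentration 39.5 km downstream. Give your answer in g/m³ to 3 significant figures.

Travel time t = 39.5 km / 0.19 m/s = 3.95e+04/0.19 = 2.079e+05 s = 2.406 d.
First-order decay: C = 25·exp(−0.42·2.406) = 25·0.364 = 9.1 g/m³.

9.10 g/m³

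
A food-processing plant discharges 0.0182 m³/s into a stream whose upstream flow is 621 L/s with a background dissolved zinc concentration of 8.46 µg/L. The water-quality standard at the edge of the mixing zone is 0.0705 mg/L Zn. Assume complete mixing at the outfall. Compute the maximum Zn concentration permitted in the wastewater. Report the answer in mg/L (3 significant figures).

621 L/s = 0.621 m³/s.
8.46 µg/L = 0.00846 mg/L.
Mass balance: 0.0705·0.6392 = 0.0182·Cₑ + 0.621·0.00846.
Cₑ = (0.04506 − 0.005254) / 0.0182 = 2.187 mg/L.

2.19 mg/L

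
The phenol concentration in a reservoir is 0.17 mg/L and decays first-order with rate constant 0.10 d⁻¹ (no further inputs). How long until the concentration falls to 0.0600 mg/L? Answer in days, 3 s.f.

t = ln(C₀/C)/k = ln(0.17/0.0600)/0.10 = 1.041/0.10 = 10.41 d.

10.4 d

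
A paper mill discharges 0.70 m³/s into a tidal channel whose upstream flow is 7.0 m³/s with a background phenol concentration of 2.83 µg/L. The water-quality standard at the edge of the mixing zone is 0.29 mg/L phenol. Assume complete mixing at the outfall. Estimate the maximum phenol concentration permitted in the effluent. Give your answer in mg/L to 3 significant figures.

2.83 µg/L = 0.00283 mg/L.
Mass balance: 0.29·7.7 = 0.7·Cₑ + 7·0.00283.
Cₑ = (2.233 − 0.01981) / 0.7 = 3.162 mg/L.

3.16 mg/L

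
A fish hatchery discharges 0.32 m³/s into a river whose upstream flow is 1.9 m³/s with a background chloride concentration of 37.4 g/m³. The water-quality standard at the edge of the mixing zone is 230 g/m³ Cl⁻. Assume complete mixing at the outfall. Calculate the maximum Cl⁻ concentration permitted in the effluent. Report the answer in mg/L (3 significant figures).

1370 mg/L

Mass balance: 230·2.22 = 0.32·Cₑ + 1.9·37.4.
Cₑ = (510.6 − 71.06) / 0.32 = 1374 mg/L.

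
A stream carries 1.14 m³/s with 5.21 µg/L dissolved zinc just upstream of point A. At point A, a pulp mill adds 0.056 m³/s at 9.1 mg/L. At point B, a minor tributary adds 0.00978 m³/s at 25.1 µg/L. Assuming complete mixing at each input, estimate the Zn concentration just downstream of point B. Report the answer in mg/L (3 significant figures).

5.21 µg/L = 0.00521 mg/L.
After input A: C = (1.14·0.00521 + 0.056·9.1) / 1.196 = 0.4311 mg/L.
25.1 µg/L = 0.0251 mg/L.
After input B: C = (1.196·0.4311 + 0.00978·0.0251) / 1.206 = 0.4278 mg/L.

0.428 mg/L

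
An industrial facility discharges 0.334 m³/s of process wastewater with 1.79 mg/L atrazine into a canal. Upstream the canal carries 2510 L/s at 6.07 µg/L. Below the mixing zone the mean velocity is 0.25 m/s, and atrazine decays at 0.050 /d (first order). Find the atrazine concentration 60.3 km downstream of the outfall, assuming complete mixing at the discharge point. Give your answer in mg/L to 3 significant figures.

0.187 mg/L

2510 L/s = 2.51 m³/s.
6.07 µg/L = 0.00607 mg/L.
After complete mixing, C₀ = (0.334·1.79 + 2.51·0.00607) / 2.844 = 0.2156 mg/L.
Travel time t = 6.03e+04 m / 0.25 m/s = 2.412e+05 s = 2.792 d.
C = 0.2156·exp(−0.050·2.792) = 0.2156·0.8697 = 0.1875 mg/L.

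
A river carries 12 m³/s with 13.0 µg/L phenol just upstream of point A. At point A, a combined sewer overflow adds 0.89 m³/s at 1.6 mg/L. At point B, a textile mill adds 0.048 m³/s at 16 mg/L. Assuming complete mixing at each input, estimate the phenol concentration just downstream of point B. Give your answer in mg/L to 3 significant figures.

0.181 mg/L

13.0 µg/L = 0.013 mg/L.
After input A: C = (12·0.013 + 0.89·1.6) / 12.89 = 0.1226 mg/L.
After input B: C = (12.89·0.1226 + 0.048·16) / 12.94 = 0.1815 mg/L.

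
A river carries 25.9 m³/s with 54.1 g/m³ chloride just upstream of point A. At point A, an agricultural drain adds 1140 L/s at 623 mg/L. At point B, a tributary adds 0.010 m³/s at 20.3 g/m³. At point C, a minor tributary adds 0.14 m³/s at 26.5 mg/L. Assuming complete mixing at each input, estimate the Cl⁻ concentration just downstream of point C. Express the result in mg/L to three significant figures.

77.8 mg/L

1140 L/s = 1.14 m³/s.
After input A: C = (25.9·54.1 + 1.14·623) / 27.04 = 78.08 mg/L.
After input B: C = (27.04·78.08 + 0.01·20.3) / 27.05 = 78.06 mg/L.
After input C: C = (27.05·78.06 + 0.14·26.5) / 27.19 = 77.8 mg/L.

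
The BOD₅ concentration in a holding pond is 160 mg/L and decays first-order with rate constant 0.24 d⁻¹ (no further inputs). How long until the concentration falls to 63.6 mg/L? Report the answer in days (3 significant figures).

t = ln(C₀/C)/k = ln(160/63.6)/0.24 = 0.9226/0.24 = 3.844 d.

3.84 d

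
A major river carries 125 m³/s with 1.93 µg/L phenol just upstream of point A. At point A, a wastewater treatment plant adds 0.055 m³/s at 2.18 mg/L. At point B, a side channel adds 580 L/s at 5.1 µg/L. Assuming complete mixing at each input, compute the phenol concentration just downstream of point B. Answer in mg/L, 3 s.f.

0.00290 mg/L

1.93 µg/L = 0.00193 mg/L.
After input A: C = (125·0.00193 + 0.055·2.18) / 125.1 = 0.002888 mg/L.
580 L/s = 0.58 m³/s.
5.1 µg/L = 0.0051 mg/L.
After input B: C = (125.1·0.002888 + 0.58·0.0051) / 125.6 = 0.002898 mg/L.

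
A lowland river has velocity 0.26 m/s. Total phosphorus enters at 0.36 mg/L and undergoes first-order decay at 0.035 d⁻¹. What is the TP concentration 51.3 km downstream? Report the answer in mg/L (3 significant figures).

0.332 mg/L

Travel time t = 51.3 km / 0.26 m/s = 5.13e+04/0.26 = 1.973e+05 s = 2.284 d.
First-order decay: C = 0.36·exp(−0.035·2.284) = 0.36·0.9232 = 0.3323 mg/L.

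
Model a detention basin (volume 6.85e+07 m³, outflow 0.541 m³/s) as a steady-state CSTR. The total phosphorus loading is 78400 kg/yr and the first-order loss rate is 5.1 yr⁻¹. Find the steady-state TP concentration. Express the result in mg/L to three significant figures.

Outflow Q = 0.541 m³/s × 3.156e+07 s/yr = 1.707e+07 m³/yr.
Steady-state CSTR mass balance: W = Q·C + k·V·C, so C = W/(Q + kV).
Q + kV = 1.707e+07 + 5.1·6.85e+07 = 3.664e+08 m³/yr.
C = 78400/3.664e+08 = 0.000214 kg/m³ = 0.214 mg/L.

0.214 mg/L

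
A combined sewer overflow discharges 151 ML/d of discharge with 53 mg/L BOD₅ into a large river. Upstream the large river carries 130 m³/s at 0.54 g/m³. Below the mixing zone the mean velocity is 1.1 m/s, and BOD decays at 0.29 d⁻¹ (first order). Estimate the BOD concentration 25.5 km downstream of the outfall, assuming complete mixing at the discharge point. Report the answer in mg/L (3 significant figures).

151 ML/d = 1.748 m³/s.
After complete mixing, C₀ = (1.748·53 + 130·0.54) / 131.7 = 1.236 mg/L.
Travel time t = 2.55e+04 m / 1.1 m/s = 2.318e+04 s = 0.2683 d.
C = 1.236·exp(−0.29·0.2683) = 1.236·0.9251 = 1.143 mg/L.

1.14 mg/L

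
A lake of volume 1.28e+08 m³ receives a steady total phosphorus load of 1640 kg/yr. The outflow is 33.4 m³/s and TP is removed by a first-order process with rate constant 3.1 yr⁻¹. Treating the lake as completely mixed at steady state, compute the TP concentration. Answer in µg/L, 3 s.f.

Outflow Q = 33.4 m³/s × 3.156e+07 s/yr = 1.054e+09 m³/yr.
Steady-state CSTR mass balance: W = Q·C + k·V·C, so C = W/(Q + kV).
Q + kV = 1.054e+09 + 3.1·1.28e+08 = 1.451e+09 m³/yr.
C = 1640/1.451e+09 = 1.13e-06 kg/m³ = 0.00113 mg/L = 1.13 µg/L.

1.13 µg/L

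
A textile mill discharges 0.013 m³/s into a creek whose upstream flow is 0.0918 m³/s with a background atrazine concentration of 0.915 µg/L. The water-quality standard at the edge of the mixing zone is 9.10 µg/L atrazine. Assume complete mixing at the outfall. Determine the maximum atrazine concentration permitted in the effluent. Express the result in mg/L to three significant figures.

0.915 µg/L = 0.000915 mg/L.
9.10 µg/L = 0.0091 mg/L.
Mass balance: 0.0091·0.1048 = 0.013·Cₑ + 0.0918·0.000915.
Cₑ = (0.0009537 − 8.4e-05) / 0.013 = 0.0669 mg/L.

0.0669 mg/L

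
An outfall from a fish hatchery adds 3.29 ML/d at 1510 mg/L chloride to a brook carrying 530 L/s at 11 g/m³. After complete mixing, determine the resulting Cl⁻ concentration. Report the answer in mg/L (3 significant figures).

3.29 ML/d = 0.03808 m³/s.
530 L/s = 0.53 m³/s.
Flow-weighted mixing gives C = (0.03808·1510 + 0.53·11) / (0.03808 + 0.53) = 63.33/0.5681 = 111.5 mg/L.

111 mg/L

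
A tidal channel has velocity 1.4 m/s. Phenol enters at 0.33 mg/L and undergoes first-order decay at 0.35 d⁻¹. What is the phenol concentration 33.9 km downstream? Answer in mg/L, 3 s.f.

Travel time t = 33.9 km / 1.4 m/s = 3.39e+04/1.4 = 2.421e+04 s = 0.2803 d.
First-order decay: C = 0.33·exp(−0.35·0.2803) = 0.33·0.9066 = 0.2992 mg/L.

0.299 mg/L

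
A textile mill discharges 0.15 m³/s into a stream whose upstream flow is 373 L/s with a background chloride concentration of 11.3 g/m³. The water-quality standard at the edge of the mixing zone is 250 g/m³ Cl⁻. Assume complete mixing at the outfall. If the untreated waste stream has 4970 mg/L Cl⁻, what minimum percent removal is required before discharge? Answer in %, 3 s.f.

83.0 %

373 L/s = 0.373 m³/s.
Mass balance: 250·0.523 = 0.15·Cₑ + 0.373·11.3.
Cₑ = (130.8 − 4.215) / 0.15 = 843.6 mg/L.
Required removal = 1 − 843.6/4970 = 83.03 %.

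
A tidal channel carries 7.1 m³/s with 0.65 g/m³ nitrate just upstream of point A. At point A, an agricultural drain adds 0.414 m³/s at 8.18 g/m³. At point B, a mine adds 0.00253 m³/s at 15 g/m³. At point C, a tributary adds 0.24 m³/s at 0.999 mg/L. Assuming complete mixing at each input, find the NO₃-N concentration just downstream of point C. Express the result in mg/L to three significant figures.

After input A: C = (7.1·0.65 + 0.414·8.18) / 7.514 = 1.065 mg/L.
After input B: C = (7.514·1.065 + 0.00253·15) / 7.517 = 1.07 mg/L.
After input C: C = (7.517·1.07 + 0.24·0.999) / 7.757 = 1.067 mg/L.

1.07 mg/L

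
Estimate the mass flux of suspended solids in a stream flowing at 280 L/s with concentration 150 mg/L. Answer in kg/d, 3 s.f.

280 L/s = 0.28 m³/s.
Mass flux = Q·C = 0.28 m³/s × 150 g/m³ = 42 g/s.
= 42 g/s × 86.4 = 3629 kg/d.

3630 kg/d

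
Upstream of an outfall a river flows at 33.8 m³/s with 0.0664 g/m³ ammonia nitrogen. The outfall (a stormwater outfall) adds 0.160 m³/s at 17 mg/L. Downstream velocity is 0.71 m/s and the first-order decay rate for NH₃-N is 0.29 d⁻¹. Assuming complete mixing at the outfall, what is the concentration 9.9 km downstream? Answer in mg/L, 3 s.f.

After complete mixing, C₀ = (0.16·17 + 33.8·0.0664) / 33.96 = 0.1462 mg/L.
Travel time t = 9900 m / 0.71 m/s = 1.394e+04 s = 0.1614 d.
C = 0.1462·exp(−0.29·0.1614) = 0.1462·0.9543 = 0.1395 mg/L.

0.139 mg/L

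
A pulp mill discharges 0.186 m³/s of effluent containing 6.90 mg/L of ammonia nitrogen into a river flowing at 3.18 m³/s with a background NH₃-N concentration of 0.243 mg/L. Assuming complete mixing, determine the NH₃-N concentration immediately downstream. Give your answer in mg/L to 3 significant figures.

0.611 mg/L

Conservation of mass across the mixing zone: C = (0.186·6.9 + 3.18·0.243) / (0.186 + 3.18) = 2.056/3.366 = 0.6109 mg/L.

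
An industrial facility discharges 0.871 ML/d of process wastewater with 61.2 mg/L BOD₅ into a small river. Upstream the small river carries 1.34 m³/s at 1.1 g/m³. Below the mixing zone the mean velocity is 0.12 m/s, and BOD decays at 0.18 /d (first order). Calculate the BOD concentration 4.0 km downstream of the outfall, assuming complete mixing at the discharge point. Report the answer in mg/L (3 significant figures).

0.871 ML/d = 0.01008 m³/s.
After complete mixing, C₀ = (0.01008·61.2 + 1.34·1.1) / 1.35 = 1.549 mg/L.
Travel time t = 4000 m / 0.12 m/s = 3.333e+04 s = 0.3858 d.
C = 1.549·exp(−0.18·0.3858) = 1.549·0.9329 = 1.445 mg/L.

1.44 mg/L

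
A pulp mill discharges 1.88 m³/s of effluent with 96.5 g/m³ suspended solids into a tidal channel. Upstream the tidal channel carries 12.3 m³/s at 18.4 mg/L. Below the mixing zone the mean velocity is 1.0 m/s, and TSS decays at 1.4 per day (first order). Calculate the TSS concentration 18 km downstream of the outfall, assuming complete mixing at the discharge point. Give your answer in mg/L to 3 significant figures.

After complete mixing, C₀ = (1.88·96.5 + 12.3·18.4) / 14.18 = 28.75 mg/L.
Travel time t = 1.8e+04 m / 1.0 m/s = 1.8e+04 s = 0.2083 d.
C = 28.75·exp(−1.4·0.2083) = 28.75·0.747 = 21.48 mg/L.

21.5 mg/L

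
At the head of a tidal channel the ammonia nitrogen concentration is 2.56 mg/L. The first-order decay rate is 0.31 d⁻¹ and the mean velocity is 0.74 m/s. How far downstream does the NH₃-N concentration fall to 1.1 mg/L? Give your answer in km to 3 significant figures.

From C = C₀·e^(−kt), t = ln(C₀/C)/k = ln(2.56/1.1)/0.31 = 0.8447/0.31 = 2.725 d.
Distance = v·t = 0.74 m/s × 2.354e+05 s = 1.742e+05 m = 174.2 km.

174 km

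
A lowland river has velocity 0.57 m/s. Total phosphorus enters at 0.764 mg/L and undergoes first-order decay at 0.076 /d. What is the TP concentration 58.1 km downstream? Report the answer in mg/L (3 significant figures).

0.698 mg/L

Travel time t = 58.1 km / 0.57 m/s = 5.81e+04/0.57 = 1.019e+05 s = 1.18 d.
First-order decay: C = 0.764·exp(−0.076·1.18) = 0.764·0.9142 = 0.6985 mg/L.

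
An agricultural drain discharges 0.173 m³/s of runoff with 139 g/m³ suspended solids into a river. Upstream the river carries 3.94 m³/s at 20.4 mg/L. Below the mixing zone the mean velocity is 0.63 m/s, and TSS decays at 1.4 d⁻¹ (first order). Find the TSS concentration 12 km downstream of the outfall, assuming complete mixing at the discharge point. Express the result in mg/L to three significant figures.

18.6 mg/L

After complete mixing, C₀ = (0.173·139 + 3.94·20.4) / 4.113 = 25.39 mg/L.
Travel time t = 1.2e+04 m / 0.63 m/s = 1.905e+04 s = 0.2205 d.
C = 25.39·exp(−1.4·0.2205) = 25.39·0.7344 = 18.65 mg/L.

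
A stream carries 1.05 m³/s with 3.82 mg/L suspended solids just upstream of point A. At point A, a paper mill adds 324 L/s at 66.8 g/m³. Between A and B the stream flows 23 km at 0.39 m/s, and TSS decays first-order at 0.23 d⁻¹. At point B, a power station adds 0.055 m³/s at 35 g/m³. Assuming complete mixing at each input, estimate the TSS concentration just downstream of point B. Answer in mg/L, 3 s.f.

16.7 mg/L

324 L/s = 0.324 m³/s.
After input A: C = (1.05·3.82 + 0.324·66.8) / 1.374 = 18.67 mg/L.
Over the 23 km reach to input B (t = 5.897e+04 s = 0.6826 d), decay gives C = 18.67·exp(−0.23·0.6826) = 15.96 mg/L.
After input B: C = (1.374·15.96 + 0.055·35) / 1.429 = 16.69 mg/L.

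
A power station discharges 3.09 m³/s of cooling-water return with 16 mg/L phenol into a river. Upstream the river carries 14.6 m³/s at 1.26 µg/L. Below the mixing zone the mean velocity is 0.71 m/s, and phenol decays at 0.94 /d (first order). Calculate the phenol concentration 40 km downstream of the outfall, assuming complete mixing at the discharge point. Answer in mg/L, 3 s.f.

1.51 mg/L

1.26 µg/L = 0.00126 mg/L.
After complete mixing, C₀ = (3.09·16 + 14.6·0.00126) / 17.69 = 2.796 mg/L.
Travel time t = 4e+04 m / 0.71 m/s = 5.634e+04 s = 0.6521 d.
C = 2.796·exp(−0.94·0.6521) = 2.796·0.5418 = 1.515 mg/L.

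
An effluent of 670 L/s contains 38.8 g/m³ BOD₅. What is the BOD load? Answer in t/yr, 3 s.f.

820 t/yr

670 L/s = 0.67 m³/s.
Mass flux = Q·C = 0.67 m³/s × 38.8 g/m³ = 26 g/s.
= 26 g/s × 31.56 = 820.4 t/yr.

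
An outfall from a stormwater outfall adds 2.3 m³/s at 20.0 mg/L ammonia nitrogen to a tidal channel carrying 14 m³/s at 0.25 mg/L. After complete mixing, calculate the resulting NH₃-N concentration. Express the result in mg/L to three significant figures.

3.04 mg/L

Conservation of mass across the mixing zone: C = (2.3·20 + 14·0.25) / (2.3 + 14) = 49.5/16.3 = 3.037 mg/L.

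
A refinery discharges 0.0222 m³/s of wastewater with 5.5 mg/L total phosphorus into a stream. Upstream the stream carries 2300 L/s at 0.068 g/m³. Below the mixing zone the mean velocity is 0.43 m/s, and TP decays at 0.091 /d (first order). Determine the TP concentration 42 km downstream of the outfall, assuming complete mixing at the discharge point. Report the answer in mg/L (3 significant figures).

0.108 mg/L

2300 L/s = 2.3 m³/s.
After complete mixing, C₀ = (0.0222·5.5 + 2.3·0.068) / 2.322 = 0.1199 mg/L.
Travel time t = 4.2e+04 m / 0.43 m/s = 9.767e+04 s = 1.13 d.
C = 0.1199·exp(−0.091·1.13) = 0.1199·0.9022 = 0.1082 mg/L.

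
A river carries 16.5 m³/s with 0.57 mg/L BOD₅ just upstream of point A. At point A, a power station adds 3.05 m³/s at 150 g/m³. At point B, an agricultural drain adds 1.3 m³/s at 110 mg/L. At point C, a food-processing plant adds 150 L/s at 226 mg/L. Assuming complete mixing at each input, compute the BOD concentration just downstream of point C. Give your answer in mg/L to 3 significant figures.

After input A: C = (16.5·0.57 + 3.05·150) / 19.55 = 23.88 mg/L.
After input B: C = (19.55·23.88 + 1.3·110) / 20.85 = 29.25 mg/L.
150 L/s = 0.15 m³/s.
After input C: C = (20.85·29.25 + 0.15·226) / 21 = 30.66 mg/L.

30.7 mg/L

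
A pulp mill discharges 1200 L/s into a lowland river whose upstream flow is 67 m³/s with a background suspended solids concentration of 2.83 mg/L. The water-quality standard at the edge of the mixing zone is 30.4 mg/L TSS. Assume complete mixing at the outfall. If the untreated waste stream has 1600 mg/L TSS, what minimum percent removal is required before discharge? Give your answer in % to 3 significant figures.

1.89 %

1200 L/s = 1.2 m³/s.
Mass balance: 30.4·68.2 = 1.2·Cₑ + 67·2.83.
Cₑ = (2073 − 189.6) / 1.2 = 1570 mg/L.
Required removal = 1 − 1570/1600 = 1.892 %.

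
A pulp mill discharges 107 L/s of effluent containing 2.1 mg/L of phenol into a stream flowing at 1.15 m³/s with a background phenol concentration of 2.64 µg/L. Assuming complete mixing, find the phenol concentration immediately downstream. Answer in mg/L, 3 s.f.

107 L/s = 0.107 m³/s.
2.64 µg/L = 0.00264 mg/L.
Flow-weighted mixing gives C = (0.107·2.1 + 1.15·0.00264) / (0.107 + 1.15) = 0.2277/1.257 = 0.1812 mg/L.

0.181 mg/L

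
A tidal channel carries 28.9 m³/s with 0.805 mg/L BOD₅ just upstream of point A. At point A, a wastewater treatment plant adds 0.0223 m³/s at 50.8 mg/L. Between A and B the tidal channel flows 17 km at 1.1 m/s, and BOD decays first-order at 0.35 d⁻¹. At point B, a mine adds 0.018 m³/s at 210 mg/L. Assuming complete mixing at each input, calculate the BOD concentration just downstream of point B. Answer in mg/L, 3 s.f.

After input A: C = (28.9·0.805 + 0.0223·50.8) / 28.92 = 0.8435 mg/L.
Over the 17 km reach to input B (t = 1.545e+04 s = 0.1789 d), decay gives C = 0.8435·exp(−0.35·0.1789) = 0.7924 mg/L.
After input B: C = (28.92·0.7924 + 0.018·210) / 28.94 = 0.9225 mg/L.

0.922 mg/L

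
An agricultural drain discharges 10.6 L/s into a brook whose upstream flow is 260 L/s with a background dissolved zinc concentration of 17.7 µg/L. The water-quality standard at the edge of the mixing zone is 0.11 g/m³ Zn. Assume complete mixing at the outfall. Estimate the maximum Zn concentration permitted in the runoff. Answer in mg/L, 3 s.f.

2.37 mg/L

10.6 L/s = 0.0106 m³/s.
260 L/s = 0.26 m³/s.
17.7 µg/L = 0.0177 mg/L.
Mass balance: 0.11·0.2706 = 0.0106·Cₑ + 0.26·0.0177.
Cₑ = (0.02977 − 0.004602) / 0.0106 = 2.374 mg/L.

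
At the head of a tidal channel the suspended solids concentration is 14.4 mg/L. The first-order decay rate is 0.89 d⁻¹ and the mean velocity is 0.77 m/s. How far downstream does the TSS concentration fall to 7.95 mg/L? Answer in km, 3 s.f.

From C = C₀·e^(−kt), t = ln(C₀/C)/k = ln(14.4/7.95)/0.89 = 0.5941/0.89 = 0.6675 d.
Distance = v·t = 0.77 m/s × 5.767e+04 s = 4.441e+04 m = 44.41 km.

44.4 km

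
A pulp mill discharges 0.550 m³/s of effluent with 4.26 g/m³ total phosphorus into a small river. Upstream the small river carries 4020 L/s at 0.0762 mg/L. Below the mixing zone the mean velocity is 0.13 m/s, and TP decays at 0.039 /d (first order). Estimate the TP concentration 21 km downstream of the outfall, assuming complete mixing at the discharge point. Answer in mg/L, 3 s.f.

4020 L/s = 4.02 m³/s.
After complete mixing, C₀ = (0.55·4.26 + 4.02·0.0762) / 4.57 = 0.5797 mg/L.
Travel time t = 2.1e+04 m / 0.13 m/s = 1.615e+05 s = 1.87 d.
C = 0.5797·exp(−0.039·1.87) = 0.5797·0.9297 = 0.539 mg/L.

0.539 mg/L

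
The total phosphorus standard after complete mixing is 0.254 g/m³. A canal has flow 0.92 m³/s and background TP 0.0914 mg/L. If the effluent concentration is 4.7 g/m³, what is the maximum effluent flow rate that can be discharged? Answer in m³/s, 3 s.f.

0.0336 m³/s

Mass balance at complete mixing: C_std·(Q_w + Q_r) = Q_w·C_e + Q_r·C_b.
Rearranging, Q_w = Q_r·(C_std − C_b)/(C_e − C_std) = 0.92·(0.254 − 0.0914) / (4.7 − 0.254) = 0.03365 m³/s.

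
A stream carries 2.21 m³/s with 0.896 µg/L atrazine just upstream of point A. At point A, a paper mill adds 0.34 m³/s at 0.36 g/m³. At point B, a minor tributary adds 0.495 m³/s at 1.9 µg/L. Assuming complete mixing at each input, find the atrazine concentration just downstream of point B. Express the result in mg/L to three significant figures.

0.0412 mg/L

0.896 µg/L = 0.000896 mg/L.
After input A: C = (2.21·0.000896 + 0.34·0.36) / 2.55 = 0.04878 mg/L.
1.9 µg/L = 0.0019 mg/L.
After input B: C = (2.55·0.04878 + 0.495·0.0019) / 3.045 = 0.04116 mg/L.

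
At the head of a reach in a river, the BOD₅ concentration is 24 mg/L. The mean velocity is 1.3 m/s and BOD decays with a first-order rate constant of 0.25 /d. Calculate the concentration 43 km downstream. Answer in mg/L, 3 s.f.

21.8 mg/L

Travel time t = 43 km / 1.3 m/s = 4.3e+04/1.3 = 3.308e+04 s = 0.3828 d.
First-order decay: C = 24·exp(−0.25·0.3828) = 24·0.9087 = 21.81 mg/L.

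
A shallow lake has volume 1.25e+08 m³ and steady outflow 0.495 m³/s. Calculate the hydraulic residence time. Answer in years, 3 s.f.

8.00 yr

Q = 0.495 m³/s × 3.156e+07 s/yr = 1.562e+07 m³/yr.
Hydraulic residence time τ = V/Q = 1.25e+08/1.562e+07 = 8.002 yr.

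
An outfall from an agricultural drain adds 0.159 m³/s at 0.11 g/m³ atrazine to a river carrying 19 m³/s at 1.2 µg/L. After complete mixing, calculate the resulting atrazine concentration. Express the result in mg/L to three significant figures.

0.00210 mg/L

1.2 µg/L = 0.0012 mg/L.
Conservation of mass across the mixing zone: C = (0.159·0.11 + 19·0.0012) / (0.159 + 19) = 0.04029/19.16 = 0.002103 mg/L.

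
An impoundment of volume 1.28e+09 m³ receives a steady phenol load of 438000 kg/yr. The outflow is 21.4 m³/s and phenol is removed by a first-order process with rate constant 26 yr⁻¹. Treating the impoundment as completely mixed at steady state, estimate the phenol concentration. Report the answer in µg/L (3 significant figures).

12.9 µg/L

Outflow Q = 21.4 m³/s × 3.156e+07 s/yr = 6.753e+08 m³/yr.
Steady-state CSTR mass balance: W = Q·C + k·V·C, so C = W/(Q + kV).
Q + kV = 6.753e+08 + 26·1.28e+09 = 3.396e+10 m³/yr.
C = 438000/3.396e+10 = 1.29e-05 kg/m³ = 0.0129 mg/L = 12.9 µg/L.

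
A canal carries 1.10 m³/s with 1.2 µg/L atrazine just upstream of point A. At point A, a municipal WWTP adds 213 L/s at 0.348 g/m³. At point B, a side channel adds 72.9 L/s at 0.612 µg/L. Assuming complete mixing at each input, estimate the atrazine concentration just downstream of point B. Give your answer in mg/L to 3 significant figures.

1.2 µg/L = 0.0012 mg/L.
213 L/s = 0.213 m³/s.
After input A: C = (1.1·0.0012 + 0.213·0.348) / 1.313 = 0.05746 mg/L.
72.9 L/s = 0.0729 m³/s.
0.612 µg/L = 0.000612 mg/L.
After input B: C = (1.313·0.05746 + 0.0729·0.000612) / 1.386 = 0.05447 mg/L.

0.0545 mg/L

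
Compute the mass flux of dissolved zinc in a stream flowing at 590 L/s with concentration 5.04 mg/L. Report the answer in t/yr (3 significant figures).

590 L/s = 0.59 m³/s.
Mass flux = Q·C = 0.59 m³/s × 5.04 g/m³ = 2.974 g/s.
= 2.974 g/s × 31.56 = 93.84 t/yr.

93.8 t/yr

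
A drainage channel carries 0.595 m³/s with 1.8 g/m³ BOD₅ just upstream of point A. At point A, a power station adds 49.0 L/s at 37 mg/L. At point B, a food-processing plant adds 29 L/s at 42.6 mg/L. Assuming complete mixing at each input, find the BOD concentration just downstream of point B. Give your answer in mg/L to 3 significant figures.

6.12 mg/L

49.0 L/s = 0.049 m³/s.
After input A: C = (0.595·1.8 + 0.049·37) / 0.644 = 4.478 mg/L.
29 L/s = 0.029 m³/s.
After input B: C = (0.644·4.478 + 0.029·42.6) / 0.673 = 6.121 mg/L.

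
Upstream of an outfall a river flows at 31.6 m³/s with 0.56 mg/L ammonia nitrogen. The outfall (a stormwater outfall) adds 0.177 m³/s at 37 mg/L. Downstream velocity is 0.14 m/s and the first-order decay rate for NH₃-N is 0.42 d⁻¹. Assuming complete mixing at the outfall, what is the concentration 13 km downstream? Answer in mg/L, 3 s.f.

0.486 mg/L

After complete mixing, C₀ = (0.177·37 + 31.6·0.56) / 31.78 = 0.763 mg/L.
Travel time t = 1.3e+04 m / 0.14 m/s = 9.286e+04 s = 1.075 d.
C = 0.763·exp(−0.42·1.075) = 0.763·0.6367 = 0.4858 mg/L.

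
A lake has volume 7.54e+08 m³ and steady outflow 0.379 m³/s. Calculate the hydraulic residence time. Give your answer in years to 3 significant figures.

Q = 0.379 m³/s × 3.156e+07 s/yr = 1.196e+07 m³/yr.
Hydraulic residence time τ = V/Q = 7.54e+08/1.196e+07 = 63.04 yr.

63.0 yr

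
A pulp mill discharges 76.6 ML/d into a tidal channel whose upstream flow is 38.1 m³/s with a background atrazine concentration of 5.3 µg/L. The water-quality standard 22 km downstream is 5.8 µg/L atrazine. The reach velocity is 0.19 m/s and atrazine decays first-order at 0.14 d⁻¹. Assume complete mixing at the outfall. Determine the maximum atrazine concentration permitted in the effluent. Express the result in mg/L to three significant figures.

0.0799 mg/L

76.6 ML/d = 0.8866 m³/s.
5.3 µg/L = 0.0053 mg/L.
5.8 µg/L = 0.0058 mg/L.
Travel time to the compliance point: t = 2.2e+04/0.19 = 1.158e+05 s = 1.34 d; decay factor exp(−0.14·1.34) = 0.8289.
So the concentration just after mixing may be at most 0.0058/0.8289 = 0.006997 mg/L.
Mass balance: 0.006997·38.99 = 0.8866·Cₑ + 38.1·0.0053.
Cₑ = (0.2728 − 0.2019) / 0.8866 = 0.07992 mg/L.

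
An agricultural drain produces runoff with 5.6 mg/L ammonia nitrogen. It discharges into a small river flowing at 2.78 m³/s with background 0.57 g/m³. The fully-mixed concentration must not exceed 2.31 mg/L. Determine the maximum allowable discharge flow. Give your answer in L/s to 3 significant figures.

Mass balance at complete mixing: C_std·(Q_w + Q_r) = Q_w·C_e + Q_r·C_b.
Rearranging, Q_w = Q_r·(C_std − C_b)/(C_e − C_std) = 2.78·(2.31 − 0.57) / (5.6 − 2.31) = 1.47 m³/s.
= 1470 L/s.

1470 L/s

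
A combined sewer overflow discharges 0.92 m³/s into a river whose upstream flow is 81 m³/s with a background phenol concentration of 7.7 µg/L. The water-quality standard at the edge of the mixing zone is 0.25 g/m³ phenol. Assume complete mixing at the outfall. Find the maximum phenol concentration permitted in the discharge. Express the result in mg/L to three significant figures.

21.6 mg/L

7.7 µg/L = 0.0077 mg/L.
Mass balance: 0.25·81.92 = 0.92·Cₑ + 81·0.0077.
Cₑ = (20.48 − 0.6237) / 0.92 = 21.58 mg/L.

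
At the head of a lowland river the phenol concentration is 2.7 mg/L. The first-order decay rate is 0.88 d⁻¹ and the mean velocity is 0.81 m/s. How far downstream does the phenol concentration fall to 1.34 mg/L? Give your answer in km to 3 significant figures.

55.7 km

From C = C₀·e^(−kt), t = ln(C₀/C)/k = ln(2.7/1.34)/0.88 = 0.7006/0.88 = 0.7961 d.
Distance = v·t = 0.81 m/s × 6.878e+04 s = 5.572e+04 m = 55.72 km.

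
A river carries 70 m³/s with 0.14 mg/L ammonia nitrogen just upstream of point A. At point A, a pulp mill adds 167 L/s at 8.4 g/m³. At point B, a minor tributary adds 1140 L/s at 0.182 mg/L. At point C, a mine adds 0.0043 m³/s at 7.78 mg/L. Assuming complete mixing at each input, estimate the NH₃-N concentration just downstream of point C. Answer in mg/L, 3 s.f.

167 L/s = 0.167 m³/s.
After input A: C = (70·0.14 + 0.167·8.4) / 70.17 = 0.1597 mg/L.
1140 L/s = 1.14 m³/s.
After input B: C = (70.17·0.1597 + 1.14·0.182) / 71.31 = 0.16 mg/L.
After input C: C = (71.31·0.16 + 0.0043·7.78) / 71.31 = 0.1605 mg/L.

0.160 mg/L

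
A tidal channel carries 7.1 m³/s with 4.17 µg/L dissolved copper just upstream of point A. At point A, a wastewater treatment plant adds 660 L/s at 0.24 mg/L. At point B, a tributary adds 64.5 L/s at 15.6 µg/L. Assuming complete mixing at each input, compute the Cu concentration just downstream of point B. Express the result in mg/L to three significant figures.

0.0242 mg/L

4.17 µg/L = 0.00417 mg/L.
660 L/s = 0.66 m³/s.
After input A: C = (7.1·0.00417 + 0.66·0.24) / 7.76 = 0.02423 mg/L.
64.5 L/s = 0.0645 m³/s.
15.6 µg/L = 0.0156 mg/L.
After input B: C = (7.76·0.02423 + 0.0645·0.0156) / 7.824 = 0.02416 mg/L.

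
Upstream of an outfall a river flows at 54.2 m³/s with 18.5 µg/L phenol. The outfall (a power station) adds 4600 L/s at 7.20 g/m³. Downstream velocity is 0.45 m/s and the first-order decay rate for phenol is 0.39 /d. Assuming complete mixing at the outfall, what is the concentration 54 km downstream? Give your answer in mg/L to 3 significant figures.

4600 L/s = 4.6 m³/s.
18.5 µg/L = 0.0185 mg/L.
After complete mixing, C₀ = (4.6·7.2 + 54.2·0.0185) / 58.8 = 0.5803 mg/L.
Travel time t = 5.4e+04 m / 0.45 m/s = 1.2e+05 s = 1.389 d.
C = 0.5803·exp(−0.39·1.389) = 0.5803·0.5818 = 0.3376 mg/L.

0.338 mg/L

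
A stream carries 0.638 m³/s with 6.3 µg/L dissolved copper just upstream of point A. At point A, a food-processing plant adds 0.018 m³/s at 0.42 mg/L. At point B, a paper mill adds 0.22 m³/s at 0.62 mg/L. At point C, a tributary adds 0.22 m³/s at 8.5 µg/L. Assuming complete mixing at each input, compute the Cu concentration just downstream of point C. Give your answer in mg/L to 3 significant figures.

6.3 µg/L = 0.0063 mg/L.
After input A: C = (0.638·0.0063 + 0.018·0.42) / 0.656 = 0.01765 mg/L.
After input B: C = (0.656·0.01765 + 0.22·0.62) / 0.876 = 0.1689 mg/L.
8.5 µg/L = 0.0085 mg/L.
After input C: C = (0.876·0.1689 + 0.22·0.0085) / 1.096 = 0.1367 mg/L.

0.137 mg/L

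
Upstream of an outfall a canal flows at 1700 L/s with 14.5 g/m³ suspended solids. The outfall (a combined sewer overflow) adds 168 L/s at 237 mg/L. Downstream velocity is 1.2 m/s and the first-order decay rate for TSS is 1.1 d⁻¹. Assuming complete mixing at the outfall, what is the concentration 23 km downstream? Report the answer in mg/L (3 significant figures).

27.0 mg/L

168 L/s = 0.168 m³/s.
1700 L/s = 1.7 m³/s.
After complete mixing, C₀ = (0.168·237 + 1.7·14.5) / 1.868 = 34.51 mg/L.
Travel time t = 2.3e+04 m / 1.2 m/s = 1.917e+04 s = 0.2218 d.
C = 34.51·exp(−1.1·0.2218) = 34.51·0.7835 = 27.04 mg/L.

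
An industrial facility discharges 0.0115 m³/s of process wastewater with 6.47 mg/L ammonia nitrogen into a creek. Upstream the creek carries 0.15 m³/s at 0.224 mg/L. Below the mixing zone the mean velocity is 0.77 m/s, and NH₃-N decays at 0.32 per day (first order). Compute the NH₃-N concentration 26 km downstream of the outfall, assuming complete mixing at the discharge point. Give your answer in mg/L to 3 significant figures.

0.590 mg/L

After complete mixing, C₀ = (0.0115·6.47 + 0.15·0.224) / 0.1615 = 0.6688 mg/L.
Travel time t = 2.6e+04 m / 0.77 m/s = 3.377e+04 s = 0.3908 d.
C = 0.6688·exp(−0.32·0.3908) = 0.6688·0.8824 = 0.5901 mg/L.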